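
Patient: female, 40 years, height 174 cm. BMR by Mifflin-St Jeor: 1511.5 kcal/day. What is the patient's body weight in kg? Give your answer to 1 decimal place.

78.5 kg

1511.5 = 10·W + 6.25(174) − 5(40) − 161
10·W = 1511.5 − 726.5 = 785, so W = 78.5 kg.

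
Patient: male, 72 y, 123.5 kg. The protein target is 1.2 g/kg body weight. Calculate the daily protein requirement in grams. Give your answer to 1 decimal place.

148.2 g/day

Protein = 1.2 g/kg × 123.5 kg = 148.2 g/day.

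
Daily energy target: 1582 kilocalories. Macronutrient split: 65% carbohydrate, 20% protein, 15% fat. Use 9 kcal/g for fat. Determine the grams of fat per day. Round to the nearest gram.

26 g/day

Fat energy = 15% × 1582 = 237.3 kcal.
At 9 kcal/g: 237.3 ÷ 9 = 26.3667 g.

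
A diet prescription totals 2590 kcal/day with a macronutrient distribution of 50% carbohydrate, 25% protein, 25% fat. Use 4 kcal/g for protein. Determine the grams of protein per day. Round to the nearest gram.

Protein energy = 25% × 2590 = 647.5 kcal.
At 4 kcal/g: 647.5 ÷ 4 = 161.875 g.

162 g/day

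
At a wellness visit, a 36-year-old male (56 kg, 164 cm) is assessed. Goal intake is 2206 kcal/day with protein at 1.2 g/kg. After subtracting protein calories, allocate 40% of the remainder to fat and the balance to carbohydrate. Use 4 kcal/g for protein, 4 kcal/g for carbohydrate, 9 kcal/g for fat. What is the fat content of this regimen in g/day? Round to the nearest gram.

Protein = 1.2 × 56 = 67.2 g → 67.2 × 4 = 268.8 kcal.
Non-protein calories = 2206 − 268.8 = 1937.2 kcal.
Fat: 40% × 1937.2 = 774.88 kcal; carbohydrate: 1162.32 kcal.
Fat: 774.88 kcal ÷ 9 kcal/g = 86.0978 g.

86 g/day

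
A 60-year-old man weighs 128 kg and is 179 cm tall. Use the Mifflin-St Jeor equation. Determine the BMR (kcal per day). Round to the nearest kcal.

2104 kcal per day

Mifflin-St Jeor (male): BMR = 10(128) + 6.25(179) − 5(60) + 5 = 1280 + 1118.75 − 300 + 5 = 2103.75 kcal/day.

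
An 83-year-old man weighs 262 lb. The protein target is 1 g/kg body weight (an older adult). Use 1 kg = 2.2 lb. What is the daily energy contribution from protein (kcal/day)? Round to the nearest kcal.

Weight in kg = 262 ÷ 2.2 = 119.0909 kg.
Protein = 1 g/kg × 119.0909 kg = 119.0909 g/day.
Protein energy = 119.0909 g × 4 kcal/g = 476.3636 kcal/day.

476 kcal/day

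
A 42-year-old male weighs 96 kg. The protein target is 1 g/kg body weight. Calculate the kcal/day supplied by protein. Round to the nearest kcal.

Protein = 1 g/kg × 96 kg = 96 g/day.
Protein energy = 96 g × 4 kcal/g = 384 kcal/day.

384 kcal/day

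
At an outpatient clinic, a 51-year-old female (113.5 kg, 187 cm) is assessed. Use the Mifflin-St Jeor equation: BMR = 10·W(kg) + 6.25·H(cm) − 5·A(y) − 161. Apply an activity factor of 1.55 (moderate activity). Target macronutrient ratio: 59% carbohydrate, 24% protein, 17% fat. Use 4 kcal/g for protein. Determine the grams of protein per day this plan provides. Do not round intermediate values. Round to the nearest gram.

Mifflin-St Jeor (female): BMR = 10(113.5) + 6.25(187) − 5(51) − 161 = 1135 + 1168.75 − 255 − 161 = 1887.75 kcal/day.
TEE = 1887.75 × 1.55 = 2926.0125 kcal/day.
Protein energy = 24% × 2926.0125 = 702.243 kcal.
Protein = 702.243 ÷ 4 kcal/g = 175.5608 g.

176 g/day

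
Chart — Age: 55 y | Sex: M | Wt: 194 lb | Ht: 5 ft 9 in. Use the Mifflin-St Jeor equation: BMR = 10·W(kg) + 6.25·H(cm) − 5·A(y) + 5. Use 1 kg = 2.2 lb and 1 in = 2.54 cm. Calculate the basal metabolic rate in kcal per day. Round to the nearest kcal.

Convert to metric: weight = 194 ÷ 2.2 = 88.1818 kg; height = (5×12 + 9) × 2.54 = 69 × 2.54 = 175.26 cm.
Mifflin-St Jeor (male): BMR = 10(88.1818) + 6.25(175.26) − 5(55) + 5 = 881.8182 + 1095.375 − 275 + 5 = 1707.1932 kcal/day.

1707 kcal per day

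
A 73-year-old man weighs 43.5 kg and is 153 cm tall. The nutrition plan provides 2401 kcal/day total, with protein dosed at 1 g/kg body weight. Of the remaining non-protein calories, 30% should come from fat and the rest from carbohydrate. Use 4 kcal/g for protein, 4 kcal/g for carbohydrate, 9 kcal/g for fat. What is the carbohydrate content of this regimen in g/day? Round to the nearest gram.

Protein = 1 × 43.5 = 43.5 g → 43.5 × 4 = 174 kcal.
Non-protein calories = 2401 − 174 = 2227 kcal.
Fat: 30% × 2227 = 668.1 kcal; carbohydrate: 1558.9 kcal.
Carbohydrate: 1558.9 kcal ÷ 4 kcal/g = 389.725 g.

390 g/day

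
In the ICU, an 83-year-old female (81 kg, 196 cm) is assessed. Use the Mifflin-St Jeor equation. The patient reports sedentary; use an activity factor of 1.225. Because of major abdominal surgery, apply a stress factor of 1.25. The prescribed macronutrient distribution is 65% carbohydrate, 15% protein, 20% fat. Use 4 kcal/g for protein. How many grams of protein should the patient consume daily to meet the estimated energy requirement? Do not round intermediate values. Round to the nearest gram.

Mifflin-St Jeor (female): BMR = 10(81) + 6.25(196) − 5(83) − 161 = 810 + 1225 − 415 − 161 = 1459 kcal/day.
TEE = 1459 × 1.225 = 1787.275 kcal/day.
With stress factor 1.25: 1787.275 × 1.25 = 2234.0938 kcal/day.
Protein energy = 15% × 2234.0938 = 335.1141 kcal.
Protein = 335.1141 ÷ 4 kcal/g = 83.7785 g.

84 g/day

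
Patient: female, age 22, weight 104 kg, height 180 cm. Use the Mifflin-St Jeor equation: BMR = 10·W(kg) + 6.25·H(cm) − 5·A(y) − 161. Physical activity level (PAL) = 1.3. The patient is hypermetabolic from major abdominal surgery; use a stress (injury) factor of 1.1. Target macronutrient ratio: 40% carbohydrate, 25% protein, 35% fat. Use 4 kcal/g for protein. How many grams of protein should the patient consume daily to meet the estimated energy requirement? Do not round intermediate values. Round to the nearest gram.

Mifflin-St Jeor (female): BMR = 10(104) + 6.25(180) − 5(22) − 161 = 1040 + 1125 − 110 − 161 = 1894 kcal/day.
TEE = 1894 × 1.3 = 2462.2 kcal/day.
With stress factor 1.1: 2462.2 × 1.1 = 2708.42 kcal/day.
Protein energy = 25% × 2708.42 = 677.105 kcal.
Protein = 677.105 ÷ 4 kcal/g = 169.2763 g.

169 g/day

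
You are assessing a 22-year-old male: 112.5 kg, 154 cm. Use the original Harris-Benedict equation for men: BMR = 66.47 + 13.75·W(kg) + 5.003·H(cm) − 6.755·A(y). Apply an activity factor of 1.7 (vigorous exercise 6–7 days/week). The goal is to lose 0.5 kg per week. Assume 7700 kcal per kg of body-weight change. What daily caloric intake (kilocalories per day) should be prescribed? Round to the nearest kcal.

Harris-Benedict: BMR = 66.47 + 13.75(112.5) + 5.003(154) − 6.755(22) = 2235.197 kcal/day.
TEE = 2235.197 × 1.7 = 3799.8349 kcal/day.
Required daily deficit = 0.5 × 7700 ÷ 7 = 550 kcal/day.
Target intake = 3799.8349 − 550 = 3249.8349 kcal/day.

3250 kilocalories per day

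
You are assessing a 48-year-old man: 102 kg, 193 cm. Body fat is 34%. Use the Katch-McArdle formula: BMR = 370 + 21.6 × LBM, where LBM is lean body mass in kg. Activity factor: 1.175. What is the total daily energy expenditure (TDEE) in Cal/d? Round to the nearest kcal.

2143 Cal/d

LBM = 102 × (1 − 0.34) = 67.32 kg. Katch-McArdle: BMR = 370 + 21.6 × 67.32 = 1824.112 kcal/day.
TEE = BMR × activity factor = 1824.112 × 1.175 = 2143.3316 kcal/day.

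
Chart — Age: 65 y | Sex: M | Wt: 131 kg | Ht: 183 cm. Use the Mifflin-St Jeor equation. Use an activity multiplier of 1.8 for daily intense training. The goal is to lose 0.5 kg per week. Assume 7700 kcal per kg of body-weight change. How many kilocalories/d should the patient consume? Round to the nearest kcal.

3291 kilocalories/d

Mifflin-St Jeor (male): BMR = 10(131) + 6.25(183) − 5(65) + 5 = 1310 + 1143.75 − 325 + 5 = 2133.75 kcal/day.
TEE = 2133.75 × 1.8 = 3840.75 kcal/day.
Required daily deficit = 0.5 × 7700 ÷ 7 = 550 kcal/day.
Target intake = 3840.75 − 550 = 3290.75 kcal/day.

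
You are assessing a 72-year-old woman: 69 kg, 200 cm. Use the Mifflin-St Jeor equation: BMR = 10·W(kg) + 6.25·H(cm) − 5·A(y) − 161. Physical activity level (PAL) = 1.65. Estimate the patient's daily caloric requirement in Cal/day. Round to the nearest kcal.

2341 Cal/day

Mifflin-St Jeor (female): BMR = 10(69) + 6.25(200) − 5(72) − 161 = 690 + 1250 − 360 − 161 = 1419 kcal/day.
TEE = BMR × activity factor = 1419 × 1.65 = 2341.35 kcal/day.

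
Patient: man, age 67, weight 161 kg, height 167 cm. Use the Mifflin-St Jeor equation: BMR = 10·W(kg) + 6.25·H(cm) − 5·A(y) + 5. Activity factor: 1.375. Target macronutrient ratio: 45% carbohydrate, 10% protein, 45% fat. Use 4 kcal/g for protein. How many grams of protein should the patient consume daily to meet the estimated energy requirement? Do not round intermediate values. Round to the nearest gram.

80 g/day

Mifflin-St Jeor (male): BMR = 10(161) + 6.25(167) − 5(67) + 5 = 1610 + 1043.75 − 335 + 5 = 2323.75 kcal/day.
TEE = 2323.75 × 1.375 = 3195.1563 kcal/day.
Protein energy = 10% × 3195.1563 = 319.5156 kcal.
Protein = 319.5156 ÷ 4 kcal/g = 79.8789 g.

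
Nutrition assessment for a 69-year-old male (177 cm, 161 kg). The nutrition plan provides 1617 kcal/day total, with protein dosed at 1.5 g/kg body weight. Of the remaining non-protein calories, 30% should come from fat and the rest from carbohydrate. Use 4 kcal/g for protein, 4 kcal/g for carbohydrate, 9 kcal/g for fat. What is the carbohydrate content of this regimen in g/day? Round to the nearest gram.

Protein = 1.5 × 161 = 241.5 g → 241.5 × 4 = 966 kcal.
Non-protein calories = 1617 − 966 = 651 kcal.
Fat: 30% × 651 = 195.3 kcal; carbohydrate: 455.7 kcal.
Carbohydrate: 455.7 kcal ÷ 4 kcal/g = 113.925 g.

114 g/day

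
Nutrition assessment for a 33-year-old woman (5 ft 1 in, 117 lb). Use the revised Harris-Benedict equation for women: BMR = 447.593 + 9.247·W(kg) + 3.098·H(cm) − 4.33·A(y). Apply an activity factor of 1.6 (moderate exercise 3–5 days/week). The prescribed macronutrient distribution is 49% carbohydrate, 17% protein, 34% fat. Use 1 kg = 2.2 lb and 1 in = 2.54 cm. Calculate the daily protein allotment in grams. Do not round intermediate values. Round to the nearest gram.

Convert to metric: weight = 117 ÷ 2.2 = 53.1818 kg; height = (5×12 + 1) × 2.54 = 61 × 2.54 = 154.94 cm.
Harris-Benedict: BMR = 447.593 + 9.247(53.1818) + 3.098(154.94) − 4.33(33) = 1276.4794 kcal/day.
TEE = 1276.4794 × 1.6 = 2042.367 kcal/day.
Protein energy = 17% × 2042.367 = 347.2024 kcal.
Protein = 347.2024 ÷ 4 kcal/g = 86.8006 g.

87 g/day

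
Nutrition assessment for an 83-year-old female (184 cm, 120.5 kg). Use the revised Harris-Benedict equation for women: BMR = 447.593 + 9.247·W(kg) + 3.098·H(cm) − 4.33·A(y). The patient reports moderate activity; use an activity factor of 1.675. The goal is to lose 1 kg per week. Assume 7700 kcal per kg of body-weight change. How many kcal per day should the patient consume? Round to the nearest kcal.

1869 kcal per day

Harris-Benedict: BMR = 447.593 + 9.247(120.5) + 3.098(184) − 4.33(83) = 1772.4985 kcal/day.
TEE = 1772.4985 × 1.675 = 2968.935 kcal/day.
Required daily deficit = 1 × 7700 ÷ 7 = 1100 kcal/day.
Target intake = 2968.935 − 1100 = 1868.935 kcal/day.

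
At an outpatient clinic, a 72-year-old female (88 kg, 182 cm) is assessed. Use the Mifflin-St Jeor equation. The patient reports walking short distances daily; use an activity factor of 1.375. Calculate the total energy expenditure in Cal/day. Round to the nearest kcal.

2058 Cal/day

Mifflin-St Jeor (female): BMR = 10(88) + 6.25(182) − 5(72) − 161 = 880 + 1137.5 − 360 − 161 = 1496.5 kcal/day.
TEE = BMR × activity factor = 1496.5 × 1.375 = 2057.6875 kcal/day.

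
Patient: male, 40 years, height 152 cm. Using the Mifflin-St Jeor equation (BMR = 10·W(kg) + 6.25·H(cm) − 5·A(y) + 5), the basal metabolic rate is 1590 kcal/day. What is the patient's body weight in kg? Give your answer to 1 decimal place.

83.5 kg

1590 = 10·W + 6.25(152) − 5(40) + 5
10·W = 1590 − 755 = 835, so W = 83.5 kg.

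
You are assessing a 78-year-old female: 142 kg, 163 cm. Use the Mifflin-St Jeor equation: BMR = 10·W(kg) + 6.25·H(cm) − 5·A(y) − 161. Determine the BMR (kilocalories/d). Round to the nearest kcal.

1888 kilocalories/d

Mifflin-St Jeor (female): BMR = 10(142) + 6.25(163) − 5(78) − 161 = 1420 + 1018.75 − 390 − 161 = 1887.75 kcal/day.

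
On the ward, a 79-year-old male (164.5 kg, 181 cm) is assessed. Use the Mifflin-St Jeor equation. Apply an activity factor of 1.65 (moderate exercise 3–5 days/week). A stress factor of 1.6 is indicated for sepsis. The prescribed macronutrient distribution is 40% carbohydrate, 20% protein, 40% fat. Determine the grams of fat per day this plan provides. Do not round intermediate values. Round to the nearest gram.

Mifflin-St Jeor (male): BMR = 10(164.5) + 6.25(181) − 5(79) + 5 = 1645 + 1131.25 − 395 + 5 = 2386.25 kcal/day.
TEE = 2386.25 × 1.65 = 3937.3125 kcal/day.
With stress factor 1.6: 3937.3125 × 1.6 = 6299.7 kcal/day.
Fat energy = 40% × 6299.7 = 2519.88 kcal.
Fat = 2519.88 ÷ 9 kcal/g = 279.9867 g.

280 g/day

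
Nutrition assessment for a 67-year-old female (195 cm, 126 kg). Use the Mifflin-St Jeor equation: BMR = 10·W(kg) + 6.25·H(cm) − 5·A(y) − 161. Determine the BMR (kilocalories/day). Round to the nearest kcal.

Mifflin-St Jeor (female): BMR = 10(126) + 6.25(195) − 5(67) − 161 = 1260 + 1218.75 − 335 − 161 = 1982.75 kcal/day.

1983 kilocalories/day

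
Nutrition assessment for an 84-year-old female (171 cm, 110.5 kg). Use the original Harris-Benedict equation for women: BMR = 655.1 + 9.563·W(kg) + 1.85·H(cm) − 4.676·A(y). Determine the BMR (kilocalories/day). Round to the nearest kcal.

1635 kilocalories/day

Harris-Benedict: BMR = 655.1 + 9.563(110.5) + 1.85(171) − 4.676(84) = 1635.3775 kcal/day.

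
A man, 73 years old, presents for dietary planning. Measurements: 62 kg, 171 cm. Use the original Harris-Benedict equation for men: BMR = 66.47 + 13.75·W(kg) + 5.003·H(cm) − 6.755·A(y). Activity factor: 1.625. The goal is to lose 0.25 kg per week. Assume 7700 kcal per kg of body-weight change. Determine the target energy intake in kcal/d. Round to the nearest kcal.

1807 kcal/d

Harris-Benedict: BMR = 66.47 + 13.75(62) + 5.003(171) − 6.755(73) = 1281.368 kcal/day.
TEE = 1281.368 × 1.625 = 2082.223 kcal/day.
Required daily deficit = 0.25 × 7700 ÷ 7 = 275 kcal/day.
Target intake = 2082.223 − 275 = 1807.223 kcal/day.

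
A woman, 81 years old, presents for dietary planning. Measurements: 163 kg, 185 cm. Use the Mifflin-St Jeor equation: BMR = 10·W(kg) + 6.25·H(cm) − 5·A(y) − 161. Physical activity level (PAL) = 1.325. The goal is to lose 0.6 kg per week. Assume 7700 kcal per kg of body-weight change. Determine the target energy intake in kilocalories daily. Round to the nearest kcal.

2282 kilocalories daily

Mifflin-St Jeor (female): BMR = 10(163) + 6.25(185) − 5(81) − 161 = 1630 + 1156.25 − 405 − 161 = 2220.25 kcal/day.
TEE = 2220.25 × 1.325 = 2941.8313 kcal/day.
Required daily deficit = 0.6 × 7700 ÷ 7 = 660 kcal/day.
Target intake = 2941.8313 − 660 = 2281.8313 kcal/day.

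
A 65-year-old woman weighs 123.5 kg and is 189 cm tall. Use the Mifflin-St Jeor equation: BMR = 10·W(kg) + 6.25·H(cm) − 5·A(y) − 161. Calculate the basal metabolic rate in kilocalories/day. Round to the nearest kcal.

1930 kilocalories/day

Mifflin-St Jeor (female): BMR = 10(123.5) + 6.25(189) − 5(65) − 161 = 1235 + 1181.25 − 325 − 161 = 1930.25 kcal/day.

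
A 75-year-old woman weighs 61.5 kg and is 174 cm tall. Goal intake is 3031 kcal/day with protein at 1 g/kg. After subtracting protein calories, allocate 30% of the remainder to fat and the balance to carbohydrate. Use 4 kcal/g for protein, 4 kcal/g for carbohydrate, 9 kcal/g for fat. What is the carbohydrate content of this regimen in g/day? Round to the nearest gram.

487 g/day

Protein = 1 × 61.5 = 61.5 g → 61.5 × 4 = 246 kcal.
Non-protein calories = 3031 − 246 = 2785 kcal.
Fat: 30% × 2785 = 835.5 kcal; carbohydrate: 1949.5 kcal.
Carbohydrate: 1949.5 kcal ÷ 4 kcal/g = 487.375 g.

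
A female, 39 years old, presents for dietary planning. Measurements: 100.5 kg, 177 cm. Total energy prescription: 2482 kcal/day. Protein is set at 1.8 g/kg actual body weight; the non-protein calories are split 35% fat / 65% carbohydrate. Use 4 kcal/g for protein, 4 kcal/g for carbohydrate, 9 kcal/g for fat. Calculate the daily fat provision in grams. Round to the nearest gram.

68 g/day

Protein = 1.8 × 100.5 = 180.9 g → 180.9 × 4 = 723.6 kcal.
Non-protein calories = 2482 − 723.6 = 1758.4 kcal.
Fat: 35% × 1758.4 = 615.44 kcal; carbohydrate: 1142.96 kcal.
Fat: 615.44 kcal ÷ 9 kcal/g = 68.3822 g.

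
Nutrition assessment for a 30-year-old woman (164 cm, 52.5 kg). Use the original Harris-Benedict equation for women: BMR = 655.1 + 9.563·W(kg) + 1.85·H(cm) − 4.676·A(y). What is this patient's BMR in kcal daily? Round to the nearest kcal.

1320 kcal daily

Harris-Benedict: BMR = 655.1 + 9.563(52.5) + 1.85(164) − 4.676(30) = 1320.2775 kcal/day.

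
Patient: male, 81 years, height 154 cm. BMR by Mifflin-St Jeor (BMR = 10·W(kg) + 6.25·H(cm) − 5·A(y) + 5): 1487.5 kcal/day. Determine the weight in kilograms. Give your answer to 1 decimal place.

1487.5 = 10·W + 6.25(154) − 5(81) + 5
10·W = 1487.5 − 562.5 = 925, so W = 92.5 kg.

92.5 kg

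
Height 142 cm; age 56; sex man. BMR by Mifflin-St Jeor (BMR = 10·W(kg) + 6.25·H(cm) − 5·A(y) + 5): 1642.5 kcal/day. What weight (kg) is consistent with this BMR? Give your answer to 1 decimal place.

1642.5 = 10·W + 6.25(142) − 5(56) + 5
10·W = 1642.5 − 612.5 = 1030, so W = 103 kg.

103.0 kg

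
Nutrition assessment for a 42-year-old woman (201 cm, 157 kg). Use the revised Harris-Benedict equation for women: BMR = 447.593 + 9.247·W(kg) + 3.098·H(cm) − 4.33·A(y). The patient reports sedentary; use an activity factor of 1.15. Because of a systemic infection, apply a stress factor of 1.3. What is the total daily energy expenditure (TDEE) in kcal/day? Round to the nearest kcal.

Harris-Benedict: BMR = 447.593 + 9.247(157) + 3.098(201) − 4.33(42) = 2340.21 kcal/day.
TEE = BMR × activity factor = 2340.21 × 1.15 = 2691.2415 kcal/day.
Apply stress factor: 2691.2415 × 1.3 = 3498.614 kcal/day.

3499 kcal/day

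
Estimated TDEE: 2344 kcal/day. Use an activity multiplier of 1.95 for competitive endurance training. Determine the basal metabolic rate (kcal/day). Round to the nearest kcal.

BMR = TEE ÷ activity factor = 2344 ÷ 1.95 = 1202.0513 kcal/day.

1202 kcal/day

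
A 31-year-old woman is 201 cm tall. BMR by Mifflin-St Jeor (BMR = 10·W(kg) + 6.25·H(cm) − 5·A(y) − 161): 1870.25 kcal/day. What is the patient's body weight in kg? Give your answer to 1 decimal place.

1870.25 = 10·W + 6.25(201) − 5(31) − 161
10·W = 1870.25 − 940.25 = 930, so W = 93 kg.

93.0 kg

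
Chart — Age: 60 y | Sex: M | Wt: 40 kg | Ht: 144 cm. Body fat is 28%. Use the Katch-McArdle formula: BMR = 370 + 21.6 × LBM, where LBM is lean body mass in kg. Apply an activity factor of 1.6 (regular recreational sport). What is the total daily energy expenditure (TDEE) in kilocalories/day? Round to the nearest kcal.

1587 kilocalories/day

LBM = 40 × (1 − 0.28) = 28.8 kg. Katch-McArdle: BMR = 370 + 21.6 × 28.8 = 992.08 kcal/day.
TEE = BMR × activity factor = 992.08 × 1.6 = 1587.328 kcal/day.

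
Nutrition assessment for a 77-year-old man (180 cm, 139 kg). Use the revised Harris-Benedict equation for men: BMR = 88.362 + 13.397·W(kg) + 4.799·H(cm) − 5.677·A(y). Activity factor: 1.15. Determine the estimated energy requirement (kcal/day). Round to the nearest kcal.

Harris-Benedict: BMR = 88.362 + 13.397(139) + 4.799(180) − 5.677(77) = 2377.236 kcal/day.
TEE = BMR × activity factor = 2377.236 × 1.15 = 2733.8214 kcal/day.

2734 kcal/day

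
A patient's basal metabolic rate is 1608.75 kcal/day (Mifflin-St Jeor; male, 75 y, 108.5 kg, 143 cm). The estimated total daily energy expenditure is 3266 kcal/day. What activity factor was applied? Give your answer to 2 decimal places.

2.03

Activity factor = TEE ÷ BMR = 3266 ÷ 1608.75 = 2.03.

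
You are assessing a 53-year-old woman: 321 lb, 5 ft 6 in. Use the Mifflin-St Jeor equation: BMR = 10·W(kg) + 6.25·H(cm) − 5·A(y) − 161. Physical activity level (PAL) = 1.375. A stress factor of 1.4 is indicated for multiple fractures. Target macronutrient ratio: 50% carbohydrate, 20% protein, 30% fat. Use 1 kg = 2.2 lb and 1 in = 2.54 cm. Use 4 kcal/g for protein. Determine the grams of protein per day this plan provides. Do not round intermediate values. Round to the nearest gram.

200 g/day

Convert to metric: weight = 321 ÷ 2.2 = 145.9091 kg; height = (5×12 + 6) × 2.54 = 66 × 2.54 = 167.64 cm.
Mifflin-St Jeor (female): BMR = 10(145.9091) + 6.25(167.64) − 5(53) − 161 = 1459.0909 + 1047.75 − 265 − 161 = 2080.8409 kcal/day.
TEE = 2080.8409 × 1.375 = 2861.1563 kcal/day.
With stress factor 1.4: 2861.1563 × 1.4 = 4005.6188 kcal/day.
Protein energy = 20% × 4005.6188 = 801.1238 kcal.
Protein = 801.1238 ÷ 4 kcal/g = 200.2809 g.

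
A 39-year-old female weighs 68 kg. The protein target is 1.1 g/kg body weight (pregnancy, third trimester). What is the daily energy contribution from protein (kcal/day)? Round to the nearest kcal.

Protein = 1.1 g/kg × 68 kg = 74.8 g/day.
Protein energy = 74.8 g × 4 kcal/g = 299.2 kcal/day.

299 kcal/day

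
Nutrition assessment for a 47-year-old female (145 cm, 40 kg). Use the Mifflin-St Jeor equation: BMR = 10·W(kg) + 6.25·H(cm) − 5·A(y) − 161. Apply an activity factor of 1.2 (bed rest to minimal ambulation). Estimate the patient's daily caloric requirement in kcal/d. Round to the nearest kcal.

Mifflin-St Jeor (female): BMR = 10(40) + 6.25(145) − 5(47) − 161 = 400 + 906.25 − 235 − 161 = 910.25 kcal/day.
TEE = BMR × activity factor = 910.25 × 1.2 = 1092.3 kcal/day.

1092 kcal/d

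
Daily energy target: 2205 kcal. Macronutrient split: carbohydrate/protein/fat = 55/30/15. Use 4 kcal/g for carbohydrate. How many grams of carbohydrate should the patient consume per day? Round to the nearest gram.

303 g/day

Carbohydrate energy = 55% × 2205 = 1212.75 kcal.
At 4 kcal/g: 1212.75 ÷ 4 = 303.1875 g.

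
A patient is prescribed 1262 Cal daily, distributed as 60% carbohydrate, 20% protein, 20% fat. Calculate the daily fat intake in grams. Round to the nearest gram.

28 g/day

Fat energy = 20% × 1262 = 252.4 kcal.
At 9 kcal/g: 252.4 ÷ 9 = 28.0444 g.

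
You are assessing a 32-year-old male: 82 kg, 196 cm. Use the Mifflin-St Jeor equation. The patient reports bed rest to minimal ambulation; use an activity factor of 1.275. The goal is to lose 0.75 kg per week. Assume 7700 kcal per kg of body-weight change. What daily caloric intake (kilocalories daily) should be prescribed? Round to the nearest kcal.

1585 kilocalories daily

Mifflin-St Jeor (male): BMR = 10(82) + 6.25(196) − 5(32) + 5 = 820 + 1225 − 160 + 5 = 1890 kcal/day.
TEE = 1890 × 1.275 = 2409.75 kcal/day.
Required daily deficit = 0.75 × 7700 ÷ 7 = 825 kcal/day.
Target intake = 2409.75 − 825 = 1584.75 kcal/day.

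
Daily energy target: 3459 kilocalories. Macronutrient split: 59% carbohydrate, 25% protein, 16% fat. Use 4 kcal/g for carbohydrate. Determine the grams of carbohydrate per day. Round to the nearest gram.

510 g/day

Carbohydrate energy = 59% × 3459 = 2040.81 kcal.
At 4 kcal/g: 2040.81 ÷ 4 = 510.2025 g.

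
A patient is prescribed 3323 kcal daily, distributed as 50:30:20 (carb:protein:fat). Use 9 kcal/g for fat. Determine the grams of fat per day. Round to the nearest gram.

74 g/day

Fat energy = 20% × 3323 = 664.6 kcal.
At 9 kcal/g: 664.6 ÷ 9 = 73.8444 g.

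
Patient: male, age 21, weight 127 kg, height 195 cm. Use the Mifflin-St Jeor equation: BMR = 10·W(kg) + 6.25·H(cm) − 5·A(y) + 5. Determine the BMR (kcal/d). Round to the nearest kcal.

2389 kcal/d

Mifflin-St Jeor (male): BMR = 10(127) + 6.25(195) − 5(21) + 5 = 1270 + 1218.75 − 105 + 5 = 2388.75 kcal/day.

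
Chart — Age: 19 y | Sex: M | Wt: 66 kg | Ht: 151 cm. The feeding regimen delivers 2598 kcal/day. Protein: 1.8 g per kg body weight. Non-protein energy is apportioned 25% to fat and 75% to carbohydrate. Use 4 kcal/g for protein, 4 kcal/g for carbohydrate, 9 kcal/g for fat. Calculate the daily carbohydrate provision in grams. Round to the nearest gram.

Protein = 1.8 × 66 = 118.8 g → 118.8 × 4 = 475.2 kcal.
Non-protein calories = 2598 − 475.2 = 2122.8 kcal.
Fat: 25% × 2122.8 = 530.7 kcal; carbohydrate: 1592.1 kcal.
Carbohydrate: 1592.1 kcal ÷ 4 kcal/g = 398.025 g.

398 g/day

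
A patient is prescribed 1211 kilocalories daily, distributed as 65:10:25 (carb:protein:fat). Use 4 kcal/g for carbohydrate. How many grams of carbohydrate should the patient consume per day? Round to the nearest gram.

Carbohydrate energy = 65% × 1211 = 787.15 kcal.
At 4 kcal/g: 787.15 ÷ 4 = 196.7875 g.

197 g/day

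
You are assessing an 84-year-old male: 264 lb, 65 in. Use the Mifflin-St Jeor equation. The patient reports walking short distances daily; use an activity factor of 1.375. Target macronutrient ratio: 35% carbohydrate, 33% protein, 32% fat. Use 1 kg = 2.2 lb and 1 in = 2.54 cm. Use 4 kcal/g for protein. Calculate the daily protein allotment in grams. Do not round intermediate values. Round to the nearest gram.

Convert to metric: weight = 264 ÷ 2.2 = 120 kg; height = 65 × 2.54 = 165.1 cm.
Mifflin-St Jeor (male): BMR = 10(120) + 6.25(165.1) − 5(84) + 5 = 1200 + 1031.875 − 420 + 5 = 1816.875 kcal/day.
TEE = 1816.875 × 1.375 = 2498.2031 kcal/day.
Protein energy = 33% × 2498.2031 = 824.407 kcal.
Protein = 824.407 ÷ 4 kcal/g = 206.1018 g.

206 g/day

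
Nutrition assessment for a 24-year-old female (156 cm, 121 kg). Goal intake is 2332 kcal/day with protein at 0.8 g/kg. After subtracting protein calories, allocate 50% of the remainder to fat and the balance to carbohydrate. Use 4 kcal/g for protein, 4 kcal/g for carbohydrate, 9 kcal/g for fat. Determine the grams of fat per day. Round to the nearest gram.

Protein = 0.8 × 121 = 96.8 g → 96.8 × 4 = 387.2 kcal.
Non-protein calories = 2332 − 387.2 = 1944.8 kcal.
Fat: 50% × 1944.8 = 972.4 kcal; carbohydrate: 972.4 kcal.
Fat: 972.4 kcal ÷ 9 kcal/g = 108.0444 g.

108 g/day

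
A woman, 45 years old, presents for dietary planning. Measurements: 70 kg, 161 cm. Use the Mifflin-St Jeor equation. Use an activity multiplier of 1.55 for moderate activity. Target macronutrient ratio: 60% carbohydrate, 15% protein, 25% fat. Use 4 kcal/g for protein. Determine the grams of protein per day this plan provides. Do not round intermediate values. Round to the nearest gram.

Mifflin-St Jeor (female): BMR = 10(70) + 6.25(161) − 5(45) − 161 = 700 + 1006.25 − 225 − 161 = 1320.25 kcal/day.
TEE = 1320.25 × 1.55 = 2046.3875 kcal/day.
Protein energy = 15% × 2046.3875 = 306.9581 kcal.
Protein = 306.9581 ÷ 4 kcal/g = 76.7395 g.

77 g/day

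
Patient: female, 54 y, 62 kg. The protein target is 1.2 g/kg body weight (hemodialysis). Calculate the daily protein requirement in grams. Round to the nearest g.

74 g/day

Protein = 1.2 g/kg × 62 kg = 74.4 g/day.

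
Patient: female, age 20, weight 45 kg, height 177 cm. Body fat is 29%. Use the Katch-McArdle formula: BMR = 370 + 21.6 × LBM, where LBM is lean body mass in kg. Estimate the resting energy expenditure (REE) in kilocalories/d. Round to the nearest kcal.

LBM = 45 × (1 − 0.29) = 31.95 kg. Katch-McArdle: BMR = 370 + 21.6 × 31.95 = 1060.12 kcal/day.

1060 kilocalories/d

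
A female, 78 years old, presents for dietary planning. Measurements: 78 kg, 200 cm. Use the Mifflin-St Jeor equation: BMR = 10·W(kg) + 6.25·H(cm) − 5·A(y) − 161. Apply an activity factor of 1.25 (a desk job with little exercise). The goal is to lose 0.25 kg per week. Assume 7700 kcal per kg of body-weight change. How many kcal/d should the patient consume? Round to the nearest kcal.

Mifflin-St Jeor (female): BMR = 10(78) + 6.25(200) − 5(78) − 161 = 780 + 1250 − 390 − 161 = 1479 kcal/day.
TEE = 1479 × 1.25 = 1848.75 kcal/day.
Required daily deficit = 0.25 × 7700 ÷ 7 = 275 kcal/day.
Target intake = 1848.75 − 275 = 1573.75 kcal/day.

1574 kcal/d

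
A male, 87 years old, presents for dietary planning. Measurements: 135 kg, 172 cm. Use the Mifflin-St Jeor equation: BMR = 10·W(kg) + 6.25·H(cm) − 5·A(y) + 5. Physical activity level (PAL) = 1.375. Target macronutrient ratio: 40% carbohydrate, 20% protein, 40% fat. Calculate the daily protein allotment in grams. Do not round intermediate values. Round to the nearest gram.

Mifflin-St Jeor (male): BMR = 10(135) + 6.25(172) − 5(87) + 5 = 1350 + 1075 − 435 + 5 = 1995 kcal/day.
TEE = 1995 × 1.375 = 2743.125 kcal/day.
Protein energy = 20% × 2743.125 = 548.625 kcal.
Protein = 548.625 ÷ 4 kcal/g = 137.1563 g.

137 g/day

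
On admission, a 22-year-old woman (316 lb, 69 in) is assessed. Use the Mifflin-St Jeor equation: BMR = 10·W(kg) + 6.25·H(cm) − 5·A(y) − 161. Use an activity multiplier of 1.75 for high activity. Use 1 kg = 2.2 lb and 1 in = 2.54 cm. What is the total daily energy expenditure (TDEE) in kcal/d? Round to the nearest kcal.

Convert to metric: weight = 316 ÷ 2.2 = 143.6364 kg; height = 69 × 2.54 = 175.26 cm.
Mifflin-St Jeor (female): BMR = 10(143.6364) + 6.25(175.26) − 5(22) − 161 = 1436.3636 + 1095.375 − 110 − 161 = 2260.7386 kcal/day.
TEE = BMR × activity factor = 2260.7386 × 1.75 = 3956.2926 kcal/day.

3956 kcal/d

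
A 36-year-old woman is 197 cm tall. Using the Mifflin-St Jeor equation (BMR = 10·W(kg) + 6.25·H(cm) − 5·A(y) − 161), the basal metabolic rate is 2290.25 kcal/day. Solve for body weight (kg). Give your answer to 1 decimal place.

140.0 kg

2290.25 = 10·W + 6.25(197) − 5(36) − 161
10·W = 2290.25 − 890.25 = 1400, so W = 140 kg.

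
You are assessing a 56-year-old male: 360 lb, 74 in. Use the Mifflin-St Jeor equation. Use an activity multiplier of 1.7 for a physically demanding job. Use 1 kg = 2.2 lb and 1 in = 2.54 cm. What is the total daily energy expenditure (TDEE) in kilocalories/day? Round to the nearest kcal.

Convert to metric: weight = 360 ÷ 2.2 = 163.6364 kg; height = 74 × 2.54 = 187.96 cm.
Mifflin-St Jeor (male): BMR = 10(163.6364) + 6.25(187.96) − 5(56) + 5 = 1636.3636 + 1174.75 − 280 + 5 = 2536.1136 kcal/day.
TEE = BMR × activity factor = 2536.1136 × 1.7 = 4311.3932 kcal/day.

4311 kilocalories/day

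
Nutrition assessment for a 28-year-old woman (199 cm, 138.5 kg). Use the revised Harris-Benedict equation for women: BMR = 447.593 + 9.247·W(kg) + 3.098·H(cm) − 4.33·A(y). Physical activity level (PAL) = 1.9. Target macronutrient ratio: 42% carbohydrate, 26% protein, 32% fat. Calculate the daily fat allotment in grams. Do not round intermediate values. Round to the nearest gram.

150 g/day

Harris-Benedict: BMR = 447.593 + 9.247(138.5) + 3.098(199) − 4.33(28) = 2223.5645 kcal/day.
TEE = 2223.5645 × 1.9 = 4224.7726 kcal/day.
Fat energy = 32% × 4224.7726 = 1351.9272 kcal.
Fat = 1351.9272 ÷ 9 kcal/g = 150.2141 g.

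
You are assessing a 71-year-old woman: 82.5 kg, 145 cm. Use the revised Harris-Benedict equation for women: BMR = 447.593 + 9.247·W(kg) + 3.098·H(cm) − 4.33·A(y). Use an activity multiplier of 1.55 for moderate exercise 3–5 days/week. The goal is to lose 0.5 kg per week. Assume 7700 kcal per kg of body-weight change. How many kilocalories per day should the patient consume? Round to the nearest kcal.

1546 kilocalories per day

Harris-Benedict: BMR = 447.593 + 9.247(82.5) + 3.098(145) − 4.33(71) = 1352.2505 kcal/day.
TEE = 1352.2505 × 1.55 = 2095.9883 kcal/day.
Required daily deficit = 0.5 × 7700 ÷ 7 = 550 kcal/day.
Target intake = 2095.9883 − 550 = 1545.9883 kcal/day.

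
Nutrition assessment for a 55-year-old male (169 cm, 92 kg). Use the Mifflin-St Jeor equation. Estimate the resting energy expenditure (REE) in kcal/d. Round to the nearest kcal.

1706 kcal/d

Mifflin-St Jeor (male): BMR = 10(92) + 6.25(169) − 5(55) + 5 = 920 + 1056.25 − 275 + 5 = 1706.25 kcal/day.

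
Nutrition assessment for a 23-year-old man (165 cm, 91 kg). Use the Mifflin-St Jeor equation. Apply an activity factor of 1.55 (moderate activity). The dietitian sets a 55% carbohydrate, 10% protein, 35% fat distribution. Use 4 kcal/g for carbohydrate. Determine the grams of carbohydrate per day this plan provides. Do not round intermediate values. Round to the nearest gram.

390 g/day

Mifflin-St Jeor (male): BMR = 10(91) + 6.25(165) − 5(23) + 5 = 910 + 1031.25 − 115 + 5 = 1831.25 kcal/day.
TEE = 1831.25 × 1.55 = 2838.4375 kcal/day.
Carbohydrate energy = 55% × 2838.4375 = 1561.1406 kcal.
Carbohydrate = 1561.1406 ÷ 4 kcal/g = 390.2852 g.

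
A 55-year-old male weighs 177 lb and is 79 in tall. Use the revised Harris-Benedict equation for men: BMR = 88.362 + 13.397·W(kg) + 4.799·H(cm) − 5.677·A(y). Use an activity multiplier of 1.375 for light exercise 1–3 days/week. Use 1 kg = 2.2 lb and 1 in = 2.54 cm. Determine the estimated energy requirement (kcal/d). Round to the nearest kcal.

Convert to metric: weight = 177 ÷ 2.2 = 80.4545 kg; height = 79 × 2.54 = 200.66 cm.
Harris-Benedict: BMR = 88.362 + 13.397(80.4545) + 4.799(200.66) − 5.677(55) = 1816.9439 kcal/day.
TEE = BMR × activity factor = 1816.9439 × 1.375 = 2498.2978 kcal/day.

2498 kcal/d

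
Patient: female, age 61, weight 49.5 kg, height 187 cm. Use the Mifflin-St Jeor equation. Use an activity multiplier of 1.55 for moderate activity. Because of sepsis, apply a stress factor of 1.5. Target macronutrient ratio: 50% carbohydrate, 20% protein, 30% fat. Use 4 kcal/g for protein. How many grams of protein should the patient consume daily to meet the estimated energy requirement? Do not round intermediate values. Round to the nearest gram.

Mifflin-St Jeor (female): BMR = 10(49.5) + 6.25(187) − 5(61) − 161 = 495 + 1168.75 − 305 − 161 = 1197.75 kcal/day.
TEE = 1197.75 × 1.55 = 1856.5125 kcal/day.
With stress factor 1.5: 1856.5125 × 1.5 = 2784.7688 kcal/day.
Protein energy = 20% × 2784.7688 = 556.9538 kcal.
Protein = 556.9538 ÷ 4 kcal/g = 139.2384 g.

139 g/day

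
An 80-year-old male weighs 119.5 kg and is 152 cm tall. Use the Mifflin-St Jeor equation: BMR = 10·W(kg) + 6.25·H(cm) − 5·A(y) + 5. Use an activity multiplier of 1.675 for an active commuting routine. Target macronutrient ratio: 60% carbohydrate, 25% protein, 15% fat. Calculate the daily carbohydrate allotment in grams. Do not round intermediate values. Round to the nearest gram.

440 g/day

Mifflin-St Jeor (male): BMR = 10(119.5) + 6.25(152) − 5(80) + 5 = 1195 + 950 − 400 + 5 = 1750 kcal/day.
TEE = 1750 × 1.675 = 2931.25 kcal/day.
Carbohydrate energy = 60% × 2931.25 = 1758.75 kcal.
Carbohydrate = 1758.75 ÷ 4 kcal/g = 439.6875 g.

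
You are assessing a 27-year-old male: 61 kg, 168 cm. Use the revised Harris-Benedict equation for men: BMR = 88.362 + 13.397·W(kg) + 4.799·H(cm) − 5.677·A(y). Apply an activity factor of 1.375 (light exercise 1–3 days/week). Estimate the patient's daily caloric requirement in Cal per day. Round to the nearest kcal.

2143 Cal per day

Harris-Benedict: BMR = 88.362 + 13.397(61) + 4.799(168) − 5.677(27) = 1558.532 kcal/day.
TEE = BMR × activity factor = 1558.532 × 1.375 = 2142.9815 kcal/day.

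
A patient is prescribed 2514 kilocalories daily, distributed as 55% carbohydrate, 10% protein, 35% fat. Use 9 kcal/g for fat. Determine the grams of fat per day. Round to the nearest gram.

98 g/day

Fat energy = 35% × 2514 = 879.9 kcal.
At 9 kcal/g: 879.9 ÷ 9 = 97.7667 g.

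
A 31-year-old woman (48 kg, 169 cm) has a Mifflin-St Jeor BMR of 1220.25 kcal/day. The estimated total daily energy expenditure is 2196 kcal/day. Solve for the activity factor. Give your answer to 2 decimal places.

Activity factor = TEE ÷ BMR = 2196 ÷ 1220.25 = 1.8.

1.80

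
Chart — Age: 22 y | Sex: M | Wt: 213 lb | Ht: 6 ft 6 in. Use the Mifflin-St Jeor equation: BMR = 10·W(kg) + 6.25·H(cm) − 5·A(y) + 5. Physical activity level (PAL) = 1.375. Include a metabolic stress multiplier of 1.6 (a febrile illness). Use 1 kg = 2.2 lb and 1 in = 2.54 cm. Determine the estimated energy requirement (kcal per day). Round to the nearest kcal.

4623 kcal per day

Convert to metric: weight = 213 ÷ 2.2 = 96.8182 kg; height = (6×12 + 6) × 2.54 = 78 × 2.54 = 198.12 cm.
Mifflin-St Jeor (male): BMR = 10(96.8182) + 6.25(198.12) − 5(22) + 5 = 968.1818 + 1238.25 − 110 + 5 = 2101.4318 kcal/day.
TEE = BMR × activity factor = 2101.4318 × 1.375 = 2889.4688 kcal/day.
Apply stress factor: 2889.4688 × 1.6 = 4623.15 kcal/day.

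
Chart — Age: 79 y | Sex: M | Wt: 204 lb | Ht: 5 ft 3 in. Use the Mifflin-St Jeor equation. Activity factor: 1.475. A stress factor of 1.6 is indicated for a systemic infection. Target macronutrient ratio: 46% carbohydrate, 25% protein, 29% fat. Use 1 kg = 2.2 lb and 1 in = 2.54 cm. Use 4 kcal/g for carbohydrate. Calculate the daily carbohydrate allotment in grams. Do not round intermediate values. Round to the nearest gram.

417 g/day

Convert to metric: weight = 204 ÷ 2.2 = 92.7273 kg; height = (5×12 + 3) × 2.54 = 63 × 2.54 = 160.02 cm.
Mifflin-St Jeor (male): BMR = 10(92.7273) + 6.25(160.02) − 5(79) + 5 = 927.2727 + 1000.125 − 395 + 5 = 1537.3977 kcal/day.
TEE = 1537.3977 × 1.475 = 2267.6616 kcal/day.
With stress factor 1.6: 2267.6616 × 1.6 = 3628.2586 kcal/day.
Carbohydrate energy = 46% × 3628.2586 = 1668.999 kcal.
Carbohydrate = 1668.999 ÷ 4 kcal/g = 417.2497 g.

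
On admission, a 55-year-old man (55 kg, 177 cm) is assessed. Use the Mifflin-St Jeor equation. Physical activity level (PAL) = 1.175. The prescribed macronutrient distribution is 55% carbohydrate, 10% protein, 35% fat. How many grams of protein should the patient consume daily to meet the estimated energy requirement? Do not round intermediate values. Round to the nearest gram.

Mifflin-St Jeor (male): BMR = 10(55) + 6.25(177) − 5(55) + 5 = 550 + 1106.25 − 275 + 5 = 1386.25 kcal/day.
TEE = 1386.25 × 1.175 = 1628.8438 kcal/day.
Protein energy = 10% × 1628.8438 = 162.8844 kcal.
Protein = 162.8844 ÷ 4 kcal/g = 40.7211 g.

41 g/day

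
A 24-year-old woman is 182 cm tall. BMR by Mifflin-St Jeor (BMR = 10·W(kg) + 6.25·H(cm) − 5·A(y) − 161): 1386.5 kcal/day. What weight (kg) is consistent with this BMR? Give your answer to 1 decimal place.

53.0 kg

1386.5 = 10·W + 6.25(182) − 5(24) − 161
10·W = 1386.5 − 856.5 = 530, so W = 53 kg.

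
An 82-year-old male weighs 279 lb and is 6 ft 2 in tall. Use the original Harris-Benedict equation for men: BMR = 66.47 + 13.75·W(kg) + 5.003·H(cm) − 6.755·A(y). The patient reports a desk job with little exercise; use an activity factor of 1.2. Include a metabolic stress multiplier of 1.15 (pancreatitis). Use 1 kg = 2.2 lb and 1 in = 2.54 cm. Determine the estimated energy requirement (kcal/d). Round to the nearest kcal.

Convert to metric: weight = 279 ÷ 2.2 = 126.8182 kg; height = (6×12 + 2) × 2.54 = 74 × 2.54 = 187.96 cm.
Harris-Benedict: BMR = 66.47 + 13.75(126.8182) + 5.003(187.96) − 6.755(82) = 2196.6739 kcal/day.
TEE = BMR × activity factor = 2196.6739 × 1.2 = 2636.0087 kcal/day.
Apply stress factor: 2636.0087 × 1.15 = 3031.41 kcal/day.

3031 kcal/d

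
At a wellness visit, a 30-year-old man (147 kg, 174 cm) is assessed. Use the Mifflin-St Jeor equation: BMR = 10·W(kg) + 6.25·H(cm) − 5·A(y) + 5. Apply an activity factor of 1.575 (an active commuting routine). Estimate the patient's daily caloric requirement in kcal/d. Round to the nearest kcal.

Mifflin-St Jeor (male): BMR = 10(147) + 6.25(174) − 5(30) + 5 = 1470 + 1087.5 − 150 + 5 = 2412.5 kcal/day.
TEE = BMR × activity factor = 2412.5 × 1.575 = 3799.6875 kcal/day.

3800 kcal/d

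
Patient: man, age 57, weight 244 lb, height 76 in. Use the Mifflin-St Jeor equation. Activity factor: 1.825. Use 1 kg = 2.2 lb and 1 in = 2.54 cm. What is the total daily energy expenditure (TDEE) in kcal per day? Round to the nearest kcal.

3715 kcal per day

Convert to metric: weight = 244 ÷ 2.2 = 110.9091 kg; height = 76 × 2.54 = 193.04 cm.
Mifflin-St Jeor (male): BMR = 10(110.9091) + 6.25(193.04) − 5(57) + 5 = 1109.0909 + 1206.5 − 285 + 5 = 2035.5909 kcal/day.
TEE = BMR × activity factor = 2035.5909 × 1.825 = 3714.9534 kcal/day.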